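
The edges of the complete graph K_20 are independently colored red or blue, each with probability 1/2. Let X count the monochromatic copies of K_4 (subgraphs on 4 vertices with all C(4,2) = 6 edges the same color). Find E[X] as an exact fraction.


Let X = Σ_S X_S over the C(20, 4) = 4845 subsets S of size 4, where X_S = 1 if the K_4 on S is monochromatic.
For a fixed S, the K_4 on S has C(4, 2) = 6 edges. P[all 6 edges red] = (1/2)^6, and likewise for blue, so P[monochromatic] = 2·(1/2)^6 = 2^{1 − 6} = 1/32.
Summing: E[X] = C(20, 4) · 2^{1 − 6} = 4845 · 1/32 = 4845/32.
Numerically: E[X] ≈ 151.4062.

E[X] = C(20,4)·2^(1−C(4,2)) = 4845/32 ≈ 151.4062.


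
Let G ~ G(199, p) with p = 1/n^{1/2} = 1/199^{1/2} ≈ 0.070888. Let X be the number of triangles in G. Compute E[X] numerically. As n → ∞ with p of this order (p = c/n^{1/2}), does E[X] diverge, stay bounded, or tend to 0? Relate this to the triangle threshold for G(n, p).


Number of potential triangles: C(199, 3) = 1293699.
Each occurs with probability p³ ≈ (0.070888)³ ≈ 3.5622171e-04.
By linearity: E[X] = C(199, 3)·p³ ≈ 1293699 · 3.5622171e-04 ≈ 460.84367.
Since α = 1/2 < 1, p = c/n^{1/2} ≫ 1/n is above the triangle threshold p ~ 1/n. Asymptotically E[X] ~ (c³/6)·n^{3(1−α)} = (1³/6)·n^{1.5} → ∞; triangles are abundant w.h.p.

E[X] ≈ 460.84367; in regime p = Θ(1/n^{1/2}) E[X] diverges (above the triangle threshold p ~ 1/n).


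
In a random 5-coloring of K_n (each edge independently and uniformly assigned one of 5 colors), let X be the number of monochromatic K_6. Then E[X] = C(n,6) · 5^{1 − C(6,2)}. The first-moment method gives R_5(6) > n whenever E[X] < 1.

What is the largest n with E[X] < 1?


We need C(n, 6) · 5^{1 − 15} < 1, i.e. C(n, 6) < 5^{15 − 1} = 6103515625.
Check values of n near the boundary:
  n = 126: C(126, 6) = 4925156775; 4925156775 < 6103515625? YES
  n = 127: C(127, 6) = 5169379425; 5169379425 < 6103515625? YES
  n = 128: C(128, 6) = 5423611200; 5423611200 < 6103515625? YES
  n = 129: C(129, 6) = 5688177600; 5688177600 < 6103515625? YES
  n = 130: C(130, 6) = 5963412000; 5963412000 < 6103515625? YES
  n = 131: C(131, 6) = 6249655776; 6249655776 < 6103515625? NO
The largest n with C(n, 6) < 6103515625 is n = 130 (where E[X] = 47707296/48828125 ≈ 0.9770454). Hence R_5(6) > 130, i.e. R_5(6) ≥ 131.

Largest n = 130; hence R_5(6) > 130.


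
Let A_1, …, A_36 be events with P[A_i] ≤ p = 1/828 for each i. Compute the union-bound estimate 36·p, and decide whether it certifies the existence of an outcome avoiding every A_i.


Union bound: P[∪_{i=1}^{36} A_i] ≤ Σ_i P[A_i] ≤ 36·p = 36·(1/828) = 1/23.
Numerically: 1/23 ≈ 0.043478.
Is 1/23 < 1? YES.
Since P[∪ A_i] ≤ 1/23 < 1, the complement has P[∩ A_i^c] ≥ 1 − 1/23 = 22/23 > 0, so some outcome avoids every A_i.

36·p = 1/23 ≈ 0.043478; existence CERTIFIED by the union bound.


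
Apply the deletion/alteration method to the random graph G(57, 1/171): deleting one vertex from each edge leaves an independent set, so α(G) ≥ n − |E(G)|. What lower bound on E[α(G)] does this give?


E[|E(G)|] = C(57, 2)·p = 1596 · (1/171) = 28/3.
E[α(G)] ≥ n − E[|E(G)|] = 57 − 28/3 = 143/3.
Numerically: ≈ 47.6667.
(This is only a lower bound; the true E[α(G)] may be larger.)

E[α(G)] ≥ 143/3 ≈ 47.6667.


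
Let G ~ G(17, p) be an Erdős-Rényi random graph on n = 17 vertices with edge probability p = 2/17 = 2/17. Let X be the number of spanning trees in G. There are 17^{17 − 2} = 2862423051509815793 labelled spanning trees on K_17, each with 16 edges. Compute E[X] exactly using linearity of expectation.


K_17 has 17^{17 − 2} = 2862423051509815793 labelled spanning trees.
For each such spanning tree H, let X_H = 1 if all 16 edges of H are present in G. Then P[X_H = 1] = p^{16} = (2/17)^{16} = 65536/48661191875666868481.
Summing the indicators: E[X] = Σ_H E[X_H] = 2862423051509815793 · p^{16} = 2862423051509815793 · 65536/48661191875666868481 = 65536/17.
Numerically: E[X] ≈ 3855.1.

E[X] = 2862423051509815793 · (2/17)^{16} = 65536/17 ≈ 3855.1.


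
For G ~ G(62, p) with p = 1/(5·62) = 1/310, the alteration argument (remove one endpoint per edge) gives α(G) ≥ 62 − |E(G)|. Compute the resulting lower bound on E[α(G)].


E[|E(G)|] = C(62, 2)·p = 1891 · (1/310) = 61/10.
E[α(G)] ≥ n − E[|E(G)|] = 62 − 61/10 = 559/10.
Numerically: ≈ 55.9000.
(This is only a lower bound; the true E[α(G)] may be larger.)

E[α(G)] ≥ 559/10 ≈ 55.9000.


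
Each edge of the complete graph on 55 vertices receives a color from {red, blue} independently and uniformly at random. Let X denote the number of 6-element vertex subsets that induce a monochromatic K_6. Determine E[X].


Let X = Σ_S X_S over the C(55, 6) = 28989675 subsets S of size 6, where X_S = 1 if the K_6 on S is monochromatic.
For a fixed S, the K_6 on S has C(6, 2) = 15 edges. P[all 15 edges red] = (1/2)^15, and likewise for blue, so P[monochromatic] = 2·(1/2)^15 = 2^{1 − 15} = 1/16384.
By linearity of expectation: E[X] = C(55, 6) · 2^{1 − 15} = 28989675 · 1/16384 = 28989675/16384.
Numerically: E[X] ≈ 1769.38934.

E[X] = C(55,6)·2^(1−C(6,2)) = 28989675/16384 ≈ 1769.38934.


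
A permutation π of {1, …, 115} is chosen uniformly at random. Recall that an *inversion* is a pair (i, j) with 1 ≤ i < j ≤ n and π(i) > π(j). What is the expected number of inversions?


Write X = Σ X_I over the C(115, 2) = 6555 pairs i < j, with X_I the indicator of one inversion.
There are 6555 indicators.
For each fixed pair i < j, the values π(i) and π(j) are two distinct elements of {1, …, 115} in uniformly random order; by symmetry P[π(i) > π(j)] = 1/2.
By linearity: E[X] = 6555 · (1/2) = C(115, 2) · (1/2) = 6555/2 = 6555/2 ≈ 3277.500000.

E[X] = 6555/2 = 3277.500000.


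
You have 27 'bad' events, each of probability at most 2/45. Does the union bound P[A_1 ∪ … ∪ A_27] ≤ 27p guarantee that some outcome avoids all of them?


Union bound: P[∪_{i=1}^{27} A_i] ≤ Σ_i P[A_i] ≤ 27·p = 27·(2/45) = 6/5.
Numerically: 6/5 ≈ 1.2000.
Is 6/5 < 1? NO.
Since the bound 6/5 is ≥ 1, the union bound is uninformative here; it does NOT by itself certify existence.

27·p = 6/5 ≈ 1.2000; existence NOT certified by the union bound.


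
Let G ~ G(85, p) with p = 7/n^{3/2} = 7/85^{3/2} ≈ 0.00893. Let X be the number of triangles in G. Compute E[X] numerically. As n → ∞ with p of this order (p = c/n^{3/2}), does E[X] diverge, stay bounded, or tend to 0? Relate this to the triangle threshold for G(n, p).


Number of potential triangles: C(85, 3) = 98770.
Each occurs with probability p³ ≈ (0.00893)³ ≈ 7.12704e-07.
By linearity: E[X] = C(85, 3)·p³ ≈ 98770 · 7.12704e-07 ≈ 0.070.
Since α = 3/2 > 1, p = c/n^{3/2} = o(1/n) is below the triangle threshold p ~ 1/n. Asymptotically E[X] ~ (c³/6)·n^{3(1−α)} = (7³/6)·n^{-1.5} → 0, so by Markov's inequality G has no triangles w.h.p.

E[X] ≈ 0.070; in regime p = Θ(1/n^{3/2}) E[X] tends to 0 (below the triangle threshold p ~ 1/n).


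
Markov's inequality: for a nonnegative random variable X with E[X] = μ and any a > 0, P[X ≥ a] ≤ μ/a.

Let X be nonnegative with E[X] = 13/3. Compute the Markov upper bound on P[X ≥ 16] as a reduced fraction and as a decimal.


μ = E[X] = 13/3, a = 16.
Markov: P[X ≥ 16] ≤ μ/a = (13/3)/16 = 13/48.
Numerically: ≈ 0.271.
(Since a = 16 > μ = 4.333, the bound 13/48 is < 1 and informative.)

P[X ≥ 16] ≤ 13/48 ≈ 0.271.


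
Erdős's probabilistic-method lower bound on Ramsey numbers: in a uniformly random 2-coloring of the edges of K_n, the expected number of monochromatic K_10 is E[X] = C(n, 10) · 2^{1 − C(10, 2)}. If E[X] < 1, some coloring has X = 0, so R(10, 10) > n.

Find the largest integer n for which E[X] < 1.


We need C(n, 10) · 2^{1 − 45} < 1, i.e. C(n, 10) < 2^{45 − 1} = 17592186044416.
Check values of n near the boundary:
  n = 99: C(99, 10) = 15579278510796; 15579278510796 < 17592186044416? YES
  n = 100: C(100, 10) = 17310309456440; 17310309456440 < 17592186044416? YES
  n = 101: C(101, 10) = 19212541264840; 19212541264840 < 17592186044416? NO
  n = 102: C(102, 10) = 21300860967540; 21300860967540 < 17592186044416? NO
The largest n with C(n, 10) < 17592186044416 is n = 100 (where E[X] = 2163788682055/2199023255552 ≈ 0.983977). Hence R(10, 10) > 100, i.e. R(10, 10) ≥ 101.

Largest n = 100; hence R(10, 10) > 100.


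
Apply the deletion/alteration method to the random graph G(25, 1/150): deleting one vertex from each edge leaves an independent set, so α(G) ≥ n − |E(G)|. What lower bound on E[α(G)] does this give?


E[|E(G)|] = C(25, 2)·p = 300 · (1/150) = 2.
E[α(G)] ≥ n − E[|E(G)|] = 25 − 2 = 23.
Numerically: ≈ 23.0000.
(This is only a lower bound; the true E[α(G)] may be larger.)

E[α(G)] ≥ 23 ≈ 23.0000.


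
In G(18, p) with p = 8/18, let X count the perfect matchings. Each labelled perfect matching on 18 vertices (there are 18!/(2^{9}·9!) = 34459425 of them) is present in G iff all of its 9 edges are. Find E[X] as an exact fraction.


K_18 has 18!/(2^{9}·9!) = 34459425 labelled perfect matchings.
For each such perfect matching H, let X_H = 1 if all 9 edges of H are present in G. Then P[X_H = 1] = p^{9} = (4/9)^{9} = 262144/387420489.
By linearity: E[X] = Σ_H E[X_H] = 34459425 · p^{9} = 34459425 · 262144/387420489 = 111522611200/4782969.
Numerically: E[X] ≈ 23317.

E[X] = 34459425 · (4/9)^{9} = 111522611200/4782969 ≈ 23317.


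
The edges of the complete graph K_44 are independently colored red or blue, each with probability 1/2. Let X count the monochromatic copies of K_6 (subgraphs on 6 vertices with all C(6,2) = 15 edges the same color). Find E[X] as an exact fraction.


Let X = Σ_S X_S over the C(44, 6) = 7059052 subsets S of size 6, where X_S = 1 if the K_6 on S is monochromatic.
For a fixed S, the K_6 on S has C(6, 2) = 15 edges. P[all 15 edges red] = (1/2)^15, and likewise for blue, so P[monochromatic] = 2·(1/2)^15 = 2^{1 − 15} = 1/16384.
By linearity: E[X] = C(44, 6) · 2^{1 − 15} = 7059052 · 1/16384 = 1764763/4096.
Numerically: E[X] ≈ 430.8503.

E[X] = C(44,6)·2^(1−C(6,2)) = 1764763/4096 ≈ 430.8503.


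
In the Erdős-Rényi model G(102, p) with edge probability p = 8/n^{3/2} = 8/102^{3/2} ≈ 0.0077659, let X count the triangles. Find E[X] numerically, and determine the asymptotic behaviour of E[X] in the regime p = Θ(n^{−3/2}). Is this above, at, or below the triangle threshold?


Number of potential triangles: C(102, 3) = 171700.
Each occurs with probability p³ ≈ (0.0077659)³ ≈ 4.6834856e-07.
By linearity: E[X] = C(102, 3)·p³ ≈ 171700 · 4.6834856e-07 ≈ 0.08042.
Since α = 3/2 > 1, p = c/n^{3/2} = o(1/n) is below the triangle threshold p ~ 1/n. Asymptotically E[X] ~ (c³/6)·n^{3(1−α)} = (8³/6)·n^{-1.5} → 0, so by Markov's inequality G has no triangles w.h.p.

E[X] ≈ 0.08042; in regime p = Θ(1/n^{3/2}) E[X] tends to 0 (below the triangle threshold p ~ 1/n).


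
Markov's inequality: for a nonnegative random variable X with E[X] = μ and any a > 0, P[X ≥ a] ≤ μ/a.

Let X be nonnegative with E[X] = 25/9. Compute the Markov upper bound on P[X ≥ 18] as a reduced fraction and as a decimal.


μ = E[X] = 25/9, a = 18.
Markov: P[X ≥ 18] ≤ μ/a = (25/9)/18 = 25/162.
Numerically: ≈ 0.154.
(Since a = 18 > μ = 2.778, the bound 25/162 is < 1 and informative.)

P[X ≥ 18] ≤ 25/162 ≈ 0.154.


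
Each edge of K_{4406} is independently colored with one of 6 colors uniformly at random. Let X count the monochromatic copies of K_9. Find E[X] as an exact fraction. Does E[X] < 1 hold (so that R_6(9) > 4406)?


E[X] = C(4406, 9) · 6^{1 − 36} = 1710356485221788389505285700 · 6^{−35} = 1710356485221788389505285700/1719070799748422591028658176.
As a reduced fraction: E[X] = 142529707101815699125440475/143255899979035215919054848 ≈ 0.9949.
Is E[X] < 1? YES.
Since E[X] < 1, there exists a 6-coloring of K_{4406} with no monochromatic K_9; hence R_6(9) > 4406.

E[X] = 142529707101815699125440475/143255899979035215919054848 ≈ 0.9949; E[X] < 1, so R_6(9) > 4406.


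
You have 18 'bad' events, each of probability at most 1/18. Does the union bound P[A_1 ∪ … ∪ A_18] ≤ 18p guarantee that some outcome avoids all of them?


Union bound: P[∪_{i=1}^{18} A_i] ≤ Σ_i P[A_i] ≤ 18·p = 18·(1/18) = 1.
Numerically: 1 ≈ 1.000000.
Is 1 < 1? NO.
Since the bound 1 is ≥ 1, the union bound is uninformative here; it does NOT by itself certify existence.

18·p = 1 ≈ 1.000000; existence NOT certified by the union bound.


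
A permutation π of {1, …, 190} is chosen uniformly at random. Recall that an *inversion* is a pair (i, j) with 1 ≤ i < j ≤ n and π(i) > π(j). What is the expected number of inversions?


Write X = Σ X_I over the C(190, 2) = 17955 pairs i < j, with X_I the indicator of one inversion.
There are 17955 indicators.
For each fixed pair i < j, the values π(i) and π(j) are two distinct elements of {1, …, 190} in uniformly random order; by symmetry P[π(i) > π(j)] = 1/2.
By linearity: E[X] = 17955 · (1/2) = C(190, 2) · (1/2) = 17955/2 = 17955/2 ≈ 8977.500000.

E[X] = 17955/2 = 8977.500000.


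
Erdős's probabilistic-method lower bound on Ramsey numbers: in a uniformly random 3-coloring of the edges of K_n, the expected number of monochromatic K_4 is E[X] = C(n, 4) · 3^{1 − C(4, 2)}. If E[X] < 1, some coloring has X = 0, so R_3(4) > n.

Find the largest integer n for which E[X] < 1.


We need C(n, 4) · 3^{1 − 6} < 1, i.e. C(n, 4) < 3^{6 − 1} = 243.
Check values of n near the boundary:
  n = 5: C(5, 4) = 5; 5 < 243? YES
  n = 6: C(6, 4) = 15; 15 < 243? YES
  n = 7: C(7, 4) = 35; 35 < 243? YES
  n = 8: C(8, 4) = 70; 70 < 243? YES
  n = 9: C(9, 4) = 126; 126 < 243? YES
  n = 10: C(10, 4) = 210; 210 < 243? YES
  n = 11: C(11, 4) = 330; 330 < 243? NO
  n = 12: C(12, 4) = 495; 495 < 243? NO
  n = 13: C(13, 4) = 715; 715 < 243? NO
The largest n with C(n, 4) < 243 is n = 10 (where E[X] = 70/81 ≈ 0.8641975). Hence R_3(4) > 10, i.e. R_3(4) ≥ 11.

Largest n = 10; hence R_3(4) > 10.


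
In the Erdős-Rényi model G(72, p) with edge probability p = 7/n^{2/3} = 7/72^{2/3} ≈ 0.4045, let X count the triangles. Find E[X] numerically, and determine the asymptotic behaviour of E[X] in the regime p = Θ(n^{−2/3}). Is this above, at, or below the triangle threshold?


Number of potential triangles: C(72, 3) = 59640.
Each occurs with probability p³ ≈ (0.4045)³ ≈ 6.616512e-02.
By linearity: E[X] = C(72, 3)·p³ ≈ 59640 · 6.616512e-02 ≈ 3946.0880.
Since α = 2/3 < 1, p = c/n^{2/3} ≫ 1/n is above the triangle threshold p ~ 1/n. Asymptotically E[X] ~ (c³/6)·n^{3(1−α)} = (7³/6)·n^{1} → ∞; triangles are abundant w.h.p.

E[X] ≈ 3946.0880; in regime p = Θ(1/n^{2/3}) E[X] diverges (above the triangle threshold p ~ 1/n).


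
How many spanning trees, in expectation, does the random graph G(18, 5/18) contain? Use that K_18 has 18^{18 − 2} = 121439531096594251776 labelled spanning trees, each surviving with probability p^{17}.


K_18 has 18^{18 − 2} = 121439531096594251776 labelled spanning trees.
For each such spanning tree H, let X_H = 1 if all 17 edges of H are present in G. Then P[X_H = 1] = p^{17} = (5/18)^{17} = 762939453125/2185911559738696531968.
Summing the indicators: E[X] = Σ_H E[X_H] = 121439531096594251776 · p^{17} = 121439531096594251776 · 762939453125/2185911559738696531968 = 762939453125/18.
Numerically: E[X] ≈ 4.24e+10.

E[X] = 121439531096594251776 · (5/18)^{17} = 762939453125/18 ≈ 4.24e+10.


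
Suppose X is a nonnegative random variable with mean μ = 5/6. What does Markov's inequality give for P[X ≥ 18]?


μ = E[X] = 5/6, a = 18.
Markov: P[X ≥ 18] ≤ μ/a = (5/6)/18 = 5/108.
Numerically: ≈ 0.04630.
(Since a = 18 > μ = 0.83333, the bound 5/108 is < 1 and informative.)

P[X ≥ 18] ≤ 5/108 ≈ 0.04630.


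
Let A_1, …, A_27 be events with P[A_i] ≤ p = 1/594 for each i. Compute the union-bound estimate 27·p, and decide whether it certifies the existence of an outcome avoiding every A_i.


Union bound: P[∪_{i=1}^{27} A_i] ≤ Σ_i P[A_i] ≤ 27·p = 27·(1/594) = 1/22.
Numerically: 1/22 ≈ 0.0454545.
Is 1/22 < 1? YES.
Since P[∪ A_i] ≤ 1/22 < 1, the complement has P[∩ A_i^c] ≥ 1 − 1/22 = 21/22 > 0, so some outcome avoids every A_i.

27·p = 1/22 ≈ 0.0454545; existence CERTIFIED by the union bound.


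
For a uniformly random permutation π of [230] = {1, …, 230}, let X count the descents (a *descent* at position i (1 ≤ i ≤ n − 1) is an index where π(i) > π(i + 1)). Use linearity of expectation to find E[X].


Write X = Σ X_I over i = 1, …, 229, with X_I the indicator of one descent.
There are 229 indicators.
For each fixed i, the pair (π(i), π(i+1)) is a uniformly random ordered pair of distinct values from {1, …, 230}; by symmetry P[π(i) > π(i+1)] = 1/2.
By linearity: E[X] = 229 · (1/2) = (230 − 1) · (1/2) = 229/2 ≈ 114.50000.

E[X] = 229/2 = 114.50000.


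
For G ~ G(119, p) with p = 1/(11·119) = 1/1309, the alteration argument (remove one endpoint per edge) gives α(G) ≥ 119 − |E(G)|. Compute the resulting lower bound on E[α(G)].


E[|E(G)|] = C(119, 2)·p = 7021 · (1/1309) = 59/11.
E[α(G)] ≥ n − E[|E(G)|] = 119 − 59/11 = 1250/11.
Numerically: ≈ 113.636364.
(This is only a lower bound; the true E[α(G)] may be larger.)

E[α(G)] ≥ 1250/11 ≈ 113.636364.


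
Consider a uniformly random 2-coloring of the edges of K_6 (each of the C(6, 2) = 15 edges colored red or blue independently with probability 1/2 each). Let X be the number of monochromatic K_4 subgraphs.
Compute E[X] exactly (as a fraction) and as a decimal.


Let X = Σ_S X_S over the C(6, 4) = 15 subsets S of size 4, where X_S = 1 if the K_4 on S is monochromatic.
For a fixed S, the K_4 on S has C(4, 2) = 6 edges. P[all 6 edges red] = (1/2)^6, and likewise for blue, so P[monochromatic] = 2·(1/2)^6 = 2^{1 − 6} = 1/32.
Summing: E[X] = C(6, 4) · 2^{1 − 6} = 15 · 1/32 = 15/32.
Numerically: E[X] ≈ 0.46875.

E[X] = C(6,4)·2^(1−C(4,2)) = 15/32 ≈ 0.46875.


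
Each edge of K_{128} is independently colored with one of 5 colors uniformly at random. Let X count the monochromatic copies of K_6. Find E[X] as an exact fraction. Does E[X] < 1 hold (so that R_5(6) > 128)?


E[X] = C(128, 6) · 5^{1 − 15} = 5423611200 · 5^{−14} = 5423611200/6103515625.
As a reduced fraction: E[X] = 216944448/244140625 ≈ 0.8886.
Is E[X] < 1? YES.
Since E[X] < 1, there exists a 5-coloring of K_{128} with no monochromatic K_6; hence R_5(6) > 128.

E[X] = 216944448/244140625 ≈ 0.8886; E[X] < 1, so R_5(6) > 128.


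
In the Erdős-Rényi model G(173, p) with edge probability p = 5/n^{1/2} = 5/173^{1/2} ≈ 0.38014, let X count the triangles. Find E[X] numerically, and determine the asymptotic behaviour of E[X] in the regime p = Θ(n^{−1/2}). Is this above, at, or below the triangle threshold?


Number of potential triangles: C(173, 3) = 848046.
Each occurs with probability p³ ≈ (0.38014)³ ≈ 5.4933954e-02.
By linearity: E[X] = C(173, 3)·p³ ≈ 848046 · 5.4933954e-02 ≈ 46586.51983.
Since α = 1/2 < 1, p = c/n^{1/2} ≫ 1/n is above the triangle threshold p ~ 1/n. Asymptotically E[X] ~ (c³/6)·n^{3(1−α)} = (5³/6)·n^{1.5} → ∞; triangles are abundant w.h.p.

E[X] ≈ 46586.51983; in regime p = Θ(1/n^{1/2}) E[X] diverges (above the triangle threshold p ~ 1/n).


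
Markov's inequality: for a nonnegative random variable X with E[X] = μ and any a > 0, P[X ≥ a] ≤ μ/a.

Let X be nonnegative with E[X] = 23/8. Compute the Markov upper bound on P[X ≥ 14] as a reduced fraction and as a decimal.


μ = E[X] = 23/8, a = 14.
Markov: P[X ≥ 14] ≤ μ/a = (23/8)/14 = 23/112.
Numerically: ≈ 0.2054.
(Since a = 14 > μ = 2.8750, the bound 23/112 is < 1 and informative.)

P[X ≥ 14] ≤ 23/112 ≈ 0.2054.


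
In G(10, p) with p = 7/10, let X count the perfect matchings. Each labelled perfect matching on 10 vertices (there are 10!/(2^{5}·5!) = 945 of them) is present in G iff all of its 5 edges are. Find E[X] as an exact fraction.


K_10 has 10!/(2^{5}·5!) = 945 labelled perfect matchings.
For each such perfect matching H, let X_H = 1 if all 5 edges of H are present in G. Then P[X_H = 1] = p^{5} = (7/10)^{5} = 16807/100000.
By linearity of expectation: E[X] = Σ_H E[X_H] = 945 · p^{5} = 945 · 16807/100000 = 3176523/20000.
Numerically: E[X] ≈ 158.83.

E[X] = 945 · (7/10)^{5} = 3176523/20000 ≈ 158.83.


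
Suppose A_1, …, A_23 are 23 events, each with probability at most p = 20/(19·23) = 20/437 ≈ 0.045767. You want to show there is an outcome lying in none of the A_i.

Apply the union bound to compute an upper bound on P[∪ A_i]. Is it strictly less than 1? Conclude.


Union bound: P[∪_{i=1}^{23} A_i] ≤ Σ_i P[A_i] ≤ 23·p = 23·(20/437) = 20/19.
Numerically: 20/19 ≈ 1.052632.
Is 20/19 < 1? NO.
Since the bound 20/19 is ≥ 1, the union bound is uninformative here; it does NOT by itself certify existence.

23·p = 20/19 ≈ 1.052632; existence NOT certified by the union bound.


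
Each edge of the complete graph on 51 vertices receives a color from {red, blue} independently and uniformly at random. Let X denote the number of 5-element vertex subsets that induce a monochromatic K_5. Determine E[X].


Let X = Σ_S X_S over the C(51, 5) = 2349060 subsets S of size 5, where X_S = 1 if the K_5 on S is monochromatic.
For a fixed S, the K_5 on S has C(5, 2) = 10 edges. P[all 10 edges red] = (1/2)^10, and likewise for blue, so P[monochromatic] = 2·(1/2)^10 = 2^{1 − 10} = 1/512.
By linearity: E[X] = C(51, 5) · 2^{1 − 10} = 2349060 · 1/512 = 587265/128.
Numerically: E[X] ≈ 4588.00781.

E[X] = C(51,5)·2^(1−C(5,2)) = 587265/128 ≈ 4588.00781.


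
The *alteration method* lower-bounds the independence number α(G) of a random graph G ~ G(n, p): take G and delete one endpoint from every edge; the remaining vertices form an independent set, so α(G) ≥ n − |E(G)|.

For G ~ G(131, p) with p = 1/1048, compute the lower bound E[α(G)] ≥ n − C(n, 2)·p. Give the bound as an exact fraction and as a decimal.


E[|E(G)|] = C(131, 2)·p = 8515 · (1/1048) = 65/8.
E[α(G)] ≥ n − E[|E(G)|] = 131 − 65/8 = 983/8.
Numerically: ≈ 122.875.
(This is only a lower bound; the true E[α(G)] may be larger.)

E[α(G)] ≥ 983/8 ≈ 122.875.


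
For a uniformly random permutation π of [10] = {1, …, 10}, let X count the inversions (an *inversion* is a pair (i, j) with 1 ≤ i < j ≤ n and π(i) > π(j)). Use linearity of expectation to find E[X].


Write X = Σ X_I over the C(10, 2) = 45 pairs i < j, with X_I the indicator of one inversion.
There are 45 indicators.
For each fixed pair i < j, the values π(i) and π(j) are two distinct elements of {1, …, 10} in uniformly random order; by symmetry P[π(i) > π(j)] = 1/2.
By linearity: E[X] = 45 · (1/2) = C(10, 2) · (1/2) = 45/2 = 45/2 ≈ 22.5000.

E[X] = 45/2 = 22.5000.


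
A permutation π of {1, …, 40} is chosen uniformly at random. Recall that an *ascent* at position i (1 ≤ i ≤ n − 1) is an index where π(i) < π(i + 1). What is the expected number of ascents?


Write X = Σ X_I over i = 1, …, 39, with X_I the indicator of one ascent.
There are 39 indicators.
For each fixed i, the pair (π(i), π(i+1)) is a uniformly random ordered pair of distinct values from {1, …, 40}; by symmetry P[π(i) < π(i+1)] = 1/2.
By linearity: E[X] = 39 · (1/2) = (40 − 1) · (1/2) = 39/2 ≈ 19.500.

E[X] = 39/2 = 19.500.


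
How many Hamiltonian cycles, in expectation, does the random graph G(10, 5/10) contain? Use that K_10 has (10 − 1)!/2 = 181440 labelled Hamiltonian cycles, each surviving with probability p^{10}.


K_10 has (10 − 1)!/2 = 181440 labelled Hamiltonian cycles.
For each such Hamiltonian cycle H, let X_H = 1 if all 10 edges of H are present in G. Then P[X_H = 1] = p^{10} = (1/2)^{10} = 1/1024.
By linearity of expectation: E[X] = Σ_H E[X_H] = 181440 · p^{10} = 181440 · 1/1024 = 2835/16.
Numerically: E[X] ≈ 177.19.

E[X] = 181440 · (1/2)^{10} = 2835/16 ≈ 177.19.


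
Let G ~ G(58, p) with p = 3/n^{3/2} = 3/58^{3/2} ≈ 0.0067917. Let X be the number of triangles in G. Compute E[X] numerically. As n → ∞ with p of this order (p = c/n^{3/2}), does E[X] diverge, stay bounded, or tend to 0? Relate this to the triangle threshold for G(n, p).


Number of potential triangles: C(58, 3) = 30856.
Each occurs with probability p³ ≈ (0.0067917)³ ≈ 3.1328370e-07.
By linearity: E[X] = C(58, 3)·p³ ≈ 30856 · 3.1328370e-07 ≈ 0.00967.
Since α = 3/2 > 1, p = c/n^{3/2} = o(1/n) is below the triangle threshold p ~ 1/n. Asymptotically E[X] ~ (c³/6)·n^{3(1−α)} = (3³/6)·n^{-1.5} → 0, so by Markov's inequality G has no triangles w.h.p.

E[X] ≈ 0.00967; in regime p = Θ(1/n^{3/2}) E[X] tends to 0 (below the triangle threshold p ~ 1/n).


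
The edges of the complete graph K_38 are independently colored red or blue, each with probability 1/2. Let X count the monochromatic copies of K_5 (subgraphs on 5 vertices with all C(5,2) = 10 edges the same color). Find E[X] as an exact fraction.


Let X = Σ_S X_S over the C(38, 5) = 501942 subsets S of size 5, where X_S = 1 if the K_5 on S is monochromatic.
For a fixed S, the K_5 on S has C(5, 2) = 10 edges. P[all 10 edges red] = (1/2)^10, and likewise for blue, so P[monochromatic] = 2·(1/2)^10 = 2^{1 − 10} = 1/512.
By linearity: E[X] = C(38, 5) · 2^{1 − 10} = 501942 · 1/512 = 250971/256.
Numerically: E[X] ≈ 980.355469.

E[X] = C(38,5)·2^(1−C(5,2)) = 250971/256 ≈ 980.355469.


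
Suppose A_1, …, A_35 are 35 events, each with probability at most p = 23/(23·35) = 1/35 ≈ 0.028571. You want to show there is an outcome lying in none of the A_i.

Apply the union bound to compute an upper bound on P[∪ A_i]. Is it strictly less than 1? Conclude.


Union bound: P[∪_{i=1}^{35} A_i] ≤ Σ_i P[A_i] ≤ 35·p = 35·(1/35) = 1.
Numerically: 1 ≈ 1.000000.
Is 1 < 1? NO.
Since the bound 1 is ≥ 1, the union bound is uninformative here; it does NOT by itself certify existence.

35·p = 1 ≈ 1.000000; existence NOT certified by the union bound.


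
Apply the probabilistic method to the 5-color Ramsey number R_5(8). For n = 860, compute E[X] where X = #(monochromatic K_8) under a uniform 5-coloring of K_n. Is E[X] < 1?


E[X] = C(860, 8) · 5^{1 − 28} = 7182671140665308145 · 5^{−27} = 7182671140665308145/7450580596923828125.
As a reduced fraction: E[X] = 1436534228133061629/1490116119384765625 ≈ 0.964.
Is E[X] < 1? YES.
Since E[X] < 1, there exists a 5-coloring of K_{860} with no monochromatic K_8; hence R_5(8) > 860.

E[X] = 1436534228133061629/1490116119384765625 ≈ 0.964; E[X] < 1, so R_5(8) > 860.


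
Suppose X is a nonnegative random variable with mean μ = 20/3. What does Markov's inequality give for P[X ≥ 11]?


μ = E[X] = 20/3, a = 11.
Markov: P[X ≥ 11] ≤ μ/a = (20/3)/11 = 20/33.
Numerically: ≈ 0.606.
(Since a = 11 > μ = 6.667, the bound 20/33 is < 1 and informative.)

P[X ≥ 11] ≤ 20/33 ≈ 0.606.


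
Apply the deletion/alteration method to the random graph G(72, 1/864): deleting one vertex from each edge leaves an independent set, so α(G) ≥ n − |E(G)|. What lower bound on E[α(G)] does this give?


E[|E(G)|] = C(72, 2)·p = 2556 · (1/864) = 71/24.
E[α(G)] ≥ n − E[|E(G)|] = 72 − 71/24 = 1657/24.
Numerically: ≈ 69.04167.
(This is only a lower bound; the true E[α(G)] may be larger.)

E[α(G)] ≥ 1657/24 ≈ 69.04167.


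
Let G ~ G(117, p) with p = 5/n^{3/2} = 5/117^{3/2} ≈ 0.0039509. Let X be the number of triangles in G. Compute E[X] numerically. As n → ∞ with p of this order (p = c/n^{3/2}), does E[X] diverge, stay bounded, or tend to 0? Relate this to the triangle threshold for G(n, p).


Number of potential triangles: C(117, 3) = 260130.
Each occurs with probability p³ ≈ (0.0039509)³ ≈ 6.1669956e-08.
By linearity: E[X] = C(117, 3)·p³ ≈ 260130 · 6.1669956e-08 ≈ 0.01604.
Since α = 3/2 > 1, p = c/n^{3/2} = o(1/n) is below the triangle threshold p ~ 1/n. Asymptotically E[X] ~ (c³/6)·n^{3(1−α)} = (5³/6)·n^{-1.5} → 0, so by Markov's inequality G has no triangles w.h.p.

E[X] ≈ 0.01604; in regime p = Θ(1/n^{3/2}) E[X] tends to 0 (below the triangle threshold p ~ 1/n).


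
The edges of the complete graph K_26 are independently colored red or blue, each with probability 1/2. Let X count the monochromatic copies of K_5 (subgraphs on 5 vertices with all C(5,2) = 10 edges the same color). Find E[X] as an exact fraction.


Let X = Σ_S X_S over the C(26, 5) = 65780 subsets S of size 5, where X_S = 1 if the K_5 on S is monochromatic.
For a fixed S, the K_5 on S has C(5, 2) = 10 edges. P[all 10 edges red] = (1/2)^10, and likewise for blue, so P[monochromatic] = 2·(1/2)^10 = 2^{1 − 10} = 1/512.
By linearity: E[X] = C(26, 5) · 2^{1 − 10} = 65780 · 1/512 = 16445/128.
Numerically: E[X] ≈ 128.477.

E[X] = C(26,5)·2^(1−C(5,2)) = 16445/128 ≈ 128.477.


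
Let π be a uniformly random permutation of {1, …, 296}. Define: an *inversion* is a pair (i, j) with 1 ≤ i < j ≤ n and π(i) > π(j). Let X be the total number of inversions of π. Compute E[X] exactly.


Write X = Σ X_I over the C(296, 2) = 43660 pairs i < j, with X_I the indicator of one inversion.
There are 43660 indicators.
For each fixed pair i < j, the values π(i) and π(j) are two distinct elements of {1, …, 296} in uniformly random order; by symmetry P[π(i) > π(j)] = 1/2.
By linearity: E[X] = 43660 · (1/2) = C(296, 2) · (1/2) = 43660/2 = 21830 ≈ 21830.000000.

E[X] = 21830 = 21830.000000.


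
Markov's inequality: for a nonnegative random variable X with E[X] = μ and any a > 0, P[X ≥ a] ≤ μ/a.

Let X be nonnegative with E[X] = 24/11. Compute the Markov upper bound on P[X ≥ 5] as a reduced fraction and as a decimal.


μ = E[X] = 24/11, a = 5.
Markov: P[X ≥ 5] ≤ μ/a = (24/11)/5 = 24/55.
Numerically: ≈ 0.436.
(Since a = 5 > μ = 2.182, the bound 24/55 is < 1 and informative.)

P[X ≥ 5] ≤ 24/55 ≈ 0.436.


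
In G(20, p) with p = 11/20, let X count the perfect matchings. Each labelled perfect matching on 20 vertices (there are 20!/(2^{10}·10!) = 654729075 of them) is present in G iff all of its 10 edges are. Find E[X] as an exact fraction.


K_20 has 20!/(2^{10}·10!) = 654729075 labelled perfect matchings.
For each such perfect matching H, let X_H = 1 if all 10 edges of H are present in G. Then P[X_H = 1] = p^{10} = (11/20)^{10} = 25937424601/10240000000000.
By linearity of expectation: E[X] = Σ_H E[X_H] = 654729075 · p^{10} = 654729075 · 25937424601/10240000000000 = 679279440675798963/409600000000.
Numerically: E[X] ≈ 1.6584e+06.

E[X] = 654729075 · (11/20)^{10} = 679279440675798963/409600000000 ≈ 1.6584e+06.


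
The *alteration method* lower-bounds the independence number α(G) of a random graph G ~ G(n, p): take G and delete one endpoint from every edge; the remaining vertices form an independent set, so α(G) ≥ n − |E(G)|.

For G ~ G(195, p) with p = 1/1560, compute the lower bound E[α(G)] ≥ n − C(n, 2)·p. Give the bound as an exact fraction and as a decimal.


E[|E(G)|] = C(195, 2)·p = 18915 · (1/1560) = 97/8.
E[α(G)] ≥ n − E[|E(G)|] = 195 − 97/8 = 1463/8.
Numerically: ≈ 182.875000.
(This is only a lower bound; the true E[α(G)] may be larger.)

E[α(G)] ≥ 1463/8 ≈ 182.875000.


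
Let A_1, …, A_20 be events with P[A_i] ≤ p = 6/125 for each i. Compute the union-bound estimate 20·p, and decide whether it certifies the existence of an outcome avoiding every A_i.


Union bound: P[∪_{i=1}^{20} A_i] ≤ Σ_i P[A_i] ≤ 20·p = 20·(6/125) = 24/25.
Numerically: 24/25 ≈ 0.96000.
Is 24/25 < 1? YES.
Since P[∪ A_i] ≤ 24/25 < 1, the complement has P[∩ A_i^c] ≥ 1 − 24/25 = 1/25 > 0, so some outcome avoids every A_i.

20·p = 24/25 ≈ 0.96000; existence CERTIFIED by the union bound.


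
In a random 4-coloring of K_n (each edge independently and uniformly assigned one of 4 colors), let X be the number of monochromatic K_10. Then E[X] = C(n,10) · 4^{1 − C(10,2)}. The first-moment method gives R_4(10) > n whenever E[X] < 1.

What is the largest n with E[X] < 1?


We need C(n, 10) · 4^{1 − 45} < 1, i.e. C(n, 10) < 4^{45 − 1} = 309485009821345068724781056.
Check values of n near the boundary:
  n = 2020: C(2020, 10) = 304832018578739931133653656; 304832018578739931133653656 < 309485009821345068724781056? YES
  n = 2021: C(2021, 10) = 306347841644770462864800616; 306347841644770462864800616 < 309485009821345068724781056? YES
  n = 2022: C(2022, 10) = 307870445231474093395937796; 307870445231474093395937796 < 309485009821345068724781056? YES
  n = 2023: C(2023, 10) = 309399856285778485315440716; 309399856285778485315440716 < 309485009821345068724781056? YES
  n = 2024: C(2024, 10) = 310936101848269937576192656; 310936101848269937576192656 < 309485009821345068724781056? NO
  n = 2025: C(2025, 10) = 312479209053472269772600560; 312479209053472269772600560 < 309485009821345068724781056? NO
  n = 2026: C(2026, 10) = 314029205130126398094885285; 314029205130126398094885285 < 309485009821345068724781056? NO
The largest n with C(n, 10) < 309485009821345068724781056 is n = 2023 (where E[X] = 77349964071444621328860179/77371252455336267181195264 ≈ 0.999725). Hence R_4(10) > 2023, i.e. R_4(10) ≥ 2024.

Largest n = 2023; hence R_4(10) > 2023.


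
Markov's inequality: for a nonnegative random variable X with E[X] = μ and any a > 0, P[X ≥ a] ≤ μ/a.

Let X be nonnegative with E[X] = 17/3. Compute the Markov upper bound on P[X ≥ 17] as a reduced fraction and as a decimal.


μ = E[X] = 17/3, a = 17.
Markov: P[X ≥ 17] ≤ μ/a = (17/3)/17 = 1/3.
Numerically: ≈ 0.3333.
(Since a = 17 > μ = 5.6667, the bound 1/3 is < 1 and informative.)

P[X ≥ 17] ≤ 1/3 ≈ 0.3333.


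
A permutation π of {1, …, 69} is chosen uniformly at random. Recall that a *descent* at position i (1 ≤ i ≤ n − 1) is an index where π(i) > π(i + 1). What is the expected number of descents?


Write X = Σ X_I over i = 1, …, 68, with X_I the indicator of one descent.
There are 68 indicators.
For each fixed i, the pair (π(i), π(i+1)) is a uniformly random ordered pair of distinct values from {1, …, 69}; by symmetry P[π(i) > π(i+1)] = 1/2.
By linearity: E[X] = 68 · (1/2) = (69 − 1) · (1/2) = 34 ≈ 34.000.

E[X] = 34 = 34.000.


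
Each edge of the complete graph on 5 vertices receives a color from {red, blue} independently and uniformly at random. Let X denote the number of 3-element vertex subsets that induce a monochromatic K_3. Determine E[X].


Let X = Σ_S X_S over the C(5, 3) = 10 subsets S of size 3, where X_S = 1 if the K_3 on S is monochromatic.
For a fixed S, the K_3 on S has C(3, 2) = 3 edges. P[all 3 edges red] = (1/2)^3, and likewise for blue, so P[monochromatic] = 2·(1/2)^3 = 2^{1 − 3} = 1/4.
Summing: E[X] = C(5, 3) · 2^{1 − 3} = 10 · 1/4 = 5/2.
Numerically: E[X] ≈ 2.50000.

E[X] = C(5,3)·2^(1−C(3,2)) = 5/2 ≈ 2.50000.


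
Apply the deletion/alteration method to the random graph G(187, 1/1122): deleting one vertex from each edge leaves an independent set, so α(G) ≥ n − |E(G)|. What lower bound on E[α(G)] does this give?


E[|E(G)|] = C(187, 2)·p = 17391 · (1/1122) = 31/2.
E[α(G)] ≥ n − E[|E(G)|] = 187 − 31/2 = 343/2.
Numerically: ≈ 171.500.
(This is only a lower bound; the true E[α(G)] may be larger.)

E[α(G)] ≥ 343/2 ≈ 171.500.


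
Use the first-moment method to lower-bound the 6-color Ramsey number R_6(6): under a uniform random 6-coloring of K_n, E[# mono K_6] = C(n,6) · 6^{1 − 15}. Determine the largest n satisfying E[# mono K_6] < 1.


We need C(n, 6) · 6^{1 − 15} < 1, i.e. C(n, 6) < 6^{15 − 1} = 78364164096.
Check values of n near the boundary:
  n = 196: C(196, 6) = 72887293024; 72887293024 < 78364164096? YES
  n = 197: C(197, 6) = 75176946208; 75176946208 < 78364164096? YES
  n = 198: C(198, 6) = 77526225777; 77526225777 < 78364164096? YES
  n = 199: C(199, 6) = 79936367511; 79936367511 < 78364164096? NO
  n = 200: C(200, 6) = 82408626300; 82408626300 < 78364164096? NO
  n = 201: C(201, 6) = 84944276340; 84944276340 < 78364164096? NO
The largest n with C(n, 6) < 78364164096 is n = 198 (where E[X] = 25842075259/26121388032 ≈ 0.9893). Hence R_6(6) > 198, i.e. R_6(6) ≥ 199.

Largest n = 198; hence R_6(6) > 198.


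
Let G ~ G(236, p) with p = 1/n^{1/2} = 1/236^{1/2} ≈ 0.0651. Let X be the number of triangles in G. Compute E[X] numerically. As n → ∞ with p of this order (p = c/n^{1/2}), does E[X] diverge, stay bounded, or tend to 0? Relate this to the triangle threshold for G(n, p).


Number of potential triangles: C(236, 3) = 2162940.
Each occurs with probability p³ ≈ (0.0651)³ ≈ 2.75824e-04.
By linearity: E[X] = C(236, 3)·p³ ≈ 2162940 · 2.75824e-04 ≈ 596.591.
Since α = 1/2 < 1, p = c/n^{1/2} ≫ 1/n is above the triangle threshold p ~ 1/n. Asymptotically E[X] ~ (c³/6)·n^{3(1−α)} = (1³/6)·n^{1.5} → ∞; triangles are abundant w.h.p.

E[X] ≈ 596.591; in regime p = Θ(1/n^{1/2}) E[X] diverges (above the triangle threshold p ~ 1/n).


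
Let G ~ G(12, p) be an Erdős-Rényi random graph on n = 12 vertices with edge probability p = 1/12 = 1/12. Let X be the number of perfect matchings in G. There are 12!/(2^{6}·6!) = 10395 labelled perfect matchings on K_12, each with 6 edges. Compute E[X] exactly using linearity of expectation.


K_12 has 12!/(2^{6}·6!) = 10395 labelled perfect matchings.
For each such perfect matching H, let X_H = 1 if all 6 edges of H are present in G. Then P[X_H = 1] = p^{6} = (1/12)^{6} = 1/2985984.
By linearity of expectation: E[X] = Σ_H E[X_H] = 10395 · p^{6} = 10395 · 1/2985984 = 385/110592.
Numerically: E[X] ≈ 0.00348126.

E[X] = 10395 · (1/12)^{6} = 385/110592 ≈ 0.00348126.


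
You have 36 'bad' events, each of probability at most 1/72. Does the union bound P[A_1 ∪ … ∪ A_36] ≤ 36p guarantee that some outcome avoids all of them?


Union bound: P[∪_{i=1}^{36} A_i] ≤ Σ_i P[A_i] ≤ 36·p = 36·(1/72) = 1/2.
Numerically: 1/2 ≈ 0.5000.
Is 1/2 < 1? YES.
Since P[∪ A_i] ≤ 1/2 < 1, the complement has P[∩ A_i^c] ≥ 1 − 1/2 = 1/2 > 0, so some outcome avoids every A_i.

36·p = 1/2 ≈ 0.5000; existence CERTIFIED by the union bound.


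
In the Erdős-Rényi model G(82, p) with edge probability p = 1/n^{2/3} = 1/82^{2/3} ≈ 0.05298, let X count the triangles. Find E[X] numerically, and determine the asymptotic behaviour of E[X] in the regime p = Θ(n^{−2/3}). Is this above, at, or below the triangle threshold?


Number of potential triangles: C(82, 3) = 88560.
Each occurs with probability p³ ≈ (0.05298)³ ≈ 1.487210e-04.
By linearity: E[X] = C(82, 3)·p³ ≈ 88560 · 1.487210e-04 ≈ 13.1707.
Since α = 2/3 < 1, p = c/n^{2/3} ≫ 1/n is above the triangle threshold p ~ 1/n. Asymptotically E[X] ~ (c³/6)·n^{3(1−α)} = (1³/6)·n^{1} → ∞; triangles are abundant w.h.p.

E[X] ≈ 13.1707; in regime p = Θ(1/n^{2/3}) E[X] diverges (above the triangle threshold p ~ 1/n).


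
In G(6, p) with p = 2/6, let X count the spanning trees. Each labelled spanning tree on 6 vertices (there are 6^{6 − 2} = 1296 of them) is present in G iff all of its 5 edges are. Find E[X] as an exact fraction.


K_6 has 6^{6 − 2} = 1296 labelled spanning trees.
For each such spanning tree H, let X_H = 1 if all 5 edges of H are present in G. Then P[X_H = 1] = p^{5} = (1/3)^{5} = 1/243.
By linearity: E[X] = Σ_H E[X_H] = 1296 · p^{5} = 1296 · 1/243 = 16/3.
Numerically: E[X] ≈ 5.3333.

E[X] = 1296 · (1/3)^{5} = 16/3 ≈ 5.3333.


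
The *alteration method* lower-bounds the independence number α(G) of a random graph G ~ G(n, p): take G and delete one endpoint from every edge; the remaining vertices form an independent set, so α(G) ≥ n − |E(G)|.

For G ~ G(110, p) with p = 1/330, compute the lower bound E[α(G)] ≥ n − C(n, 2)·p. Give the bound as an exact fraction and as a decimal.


E[|E(G)|] = C(110, 2)·p = 5995 · (1/330) = 109/6.
E[α(G)] ≥ n − E[|E(G)|] = 110 − 109/6 = 551/6.
Numerically: ≈ 91.8333.
(This is only a lower bound; the true E[α(G)] may be larger.)

E[α(G)] ≥ 551/6 ≈ 91.8333.
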